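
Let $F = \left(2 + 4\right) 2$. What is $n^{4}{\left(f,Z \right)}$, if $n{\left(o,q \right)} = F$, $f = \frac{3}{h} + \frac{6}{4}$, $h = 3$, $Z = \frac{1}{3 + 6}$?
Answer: $20736$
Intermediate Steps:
$Z = \frac{1}{9} \approx 0.11111$
$f = \frac{5}{2}$ ($f = \frac{3}{3} + \frac{6}{4} = 3 \cdot \frac{1}{3} + 6 \cdot \frac{1}{4} = 1 + \frac{3}{2} = \frac{5}{2} \approx 2.5$)
$F = 12$ ($F = 6 \cdot 2 = 12$)
$n{\left(o,q \right)} = 12$
$n^{4}{\left(f,Z \right)} = 12^{4} = 20736$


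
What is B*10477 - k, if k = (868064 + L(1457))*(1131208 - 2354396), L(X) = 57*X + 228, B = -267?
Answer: 1163666097749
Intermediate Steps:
L(X) = 228 + 57*X
k = -1163668895108 (k = (868064 + (228 + 57*1457))*(1131208 - 2354396) = (868064 + (228 + 83049))*(-1223188) = (868064 + 83277)*(-1223188) = 951341*(-1223188) = -1163668895108)
B*10477 - k = -267*10477 - 1*(-1163668895108) = -2797359 + 1163668895108 = 1163666097749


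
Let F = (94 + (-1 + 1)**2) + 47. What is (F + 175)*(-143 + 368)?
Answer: 71100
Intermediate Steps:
F = 141 (F = (94 + 0**2) + 47 = (94 + 0) + 47 = 94 + 47 = 141)
(F + 175)*(-143 + 368) = (141 + 175)*(-143 + 368) = 316*225 = 71100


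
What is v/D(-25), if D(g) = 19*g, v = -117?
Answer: 117/475 ≈ 0.24632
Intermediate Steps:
v/D(-25) = -117/(19*(-25)) = -117/(-475) = -117*(-1/475) = 117/475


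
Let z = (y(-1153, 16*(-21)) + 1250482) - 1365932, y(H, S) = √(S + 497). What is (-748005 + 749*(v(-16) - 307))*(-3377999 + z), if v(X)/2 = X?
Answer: 3500142448284 - 1001916*√161 ≈ 3.5001e+12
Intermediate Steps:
v(X) = 2*X
y(H, S) = √(497 + S)
z = -115450 + √161 (z = (√(497 + 16*(-21)) + 1250482) - 1365932 = (√(497 - 336) + 1250482) - 1365932 = (√161 + 1250482) - 1365932 = (1250482 + √161) - 1365932 = -115450 + √161 ≈ -1.1544e+5)
(-748005 + 749*(v(-16) - 307))*(-3377999 + z) = (-748005 + 749*(2*(-16) - 307))*(-3377999 + (-115450 + √161)) = (-748005 + 749*(-32 - 307))*(-3493449 + √161) = (-748005 + 749*(-339))*(-3493449 + √161) = (-748005 - 253911)*(-3493449 + √161) = -1001916*(-3493449 + √161) = 3500142448284 - 1001916*√161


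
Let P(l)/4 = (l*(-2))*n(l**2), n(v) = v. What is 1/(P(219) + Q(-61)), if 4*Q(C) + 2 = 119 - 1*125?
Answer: -1/84027674 ≈ -1.1901e-8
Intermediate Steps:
Q(C) = -2 (Q(C) = -1/2 + (119 - 1*125)/4 = -1/2 + (119 - 125)/4 = -1/2 + (1/4)*(-6) = -1/2 - 3/2 = -2)
P(l) = -8*l**3 (P(l) = 4*((l*(-2))*l**2) = 4*((-2*l)*l**2) = 4*(-2*l**3) = -8*l**3)
1/(P(219) + Q(-61)) = 1/(-8*219**3 - 2) = 1/(-8*10503459 - 2) = 1/(-84027672 - 2) = 1/(-84027674) = -1/84027674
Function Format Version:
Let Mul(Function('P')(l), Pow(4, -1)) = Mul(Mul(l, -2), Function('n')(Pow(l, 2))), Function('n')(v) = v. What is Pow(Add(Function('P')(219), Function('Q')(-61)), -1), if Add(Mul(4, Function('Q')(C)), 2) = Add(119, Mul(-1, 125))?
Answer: Rational(-1, 84027674) ≈ -1.1901e-8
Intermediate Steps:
Function('Q')(C) = -2 (Function('Q')(C) = Add(Rational(-1, 2), Mul(Rational(1, 4), Add(119, Mul(-1, 125)))) = Add(Rational(-1, 2), Mul(Rational(1, 4), Add(119, -125))) = Add(Rational(-1, 2), Mul(Rational(1, 4), -6)) = Add(Rational(-1, 2), Rational(-3, 2)) = -2)
Function('P')(l) = Mul(-8, Pow(l, 3)) (Function('P')(l) = Mul(4, Mul(Mul(l, -2), Pow(l, 2))) = Mul(4, Mul(Mul(-2, l), Pow(l, 2))) = Mul(4, Mul(-2, Pow(l, 3))) = Mul(-8, Pow(l, 3)))
Pow(Add(Function('P')(219), Function('Q')(-61)), -1) = Pow(Add(Mul(-8, Pow(219, 3)), -2), -1) = Pow(Add(Mul(-8, 10503459), -2), -1) = Pow(Add(-84027672, -2), -1) = Pow(-84027674, -1) = Rational(-1, 84027674)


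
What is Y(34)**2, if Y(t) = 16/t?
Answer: 64/289 ≈ 0.22145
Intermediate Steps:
Y(34)**2 = (16/34)**2 = (16*(1/34))**2 = (8/17)**2 = 64/289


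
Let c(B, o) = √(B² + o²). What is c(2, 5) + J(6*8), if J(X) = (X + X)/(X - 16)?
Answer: 3 + √29 ≈ 8.3852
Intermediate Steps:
J(X) = 2*X/(-16 + X) (J(X) = (2*X)/(-16 + X) = 2*X/(-16 + X))
c(2, 5) + J(6*8) = √(2² + 5²) + 2*(6*8)/(-16 + 6*8) = √(4 + 25) + 2*48/(-16 + 48) = √29 + 2*48/32 = √29 + 2*48*(1/32) = √29 + 3 = 3 + √29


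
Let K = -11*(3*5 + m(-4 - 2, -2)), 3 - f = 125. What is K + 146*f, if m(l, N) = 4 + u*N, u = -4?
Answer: -18109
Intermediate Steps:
f = -122 (f = 3 - 1*125 = 3 - 125 = -122)
m(l, N) = 4 - 4*N
K = -297 (K = -11*(3*5 + (4 - 4*(-2))) = -11*(15 + (4 + 8)) = -11*(15 + 12) = -11*27 = -297)
K + 146*f = -297 + 146*(-122) = -297 - 17812 = -18109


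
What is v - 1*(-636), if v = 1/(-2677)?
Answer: 1702571/2677 ≈ 636.00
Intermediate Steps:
v = -1/2677 ≈ -0.00037355
v - 1*(-636) = -1/2677 - 1*(-636) = -1/2677 + 636 = 1702571/2677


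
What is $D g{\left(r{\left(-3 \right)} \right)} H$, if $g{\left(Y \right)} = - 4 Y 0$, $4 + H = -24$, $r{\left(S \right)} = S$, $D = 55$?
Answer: $0$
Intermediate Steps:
$H = -28$ ($H = -4 - 24 = -28$)
$g{\left(Y \right)} = 0$
$D g{\left(r{\left(-3 \right)} \right)} H = 55 \cdot 0 \left(-28\right) = 0 \left(-28\right) = 0$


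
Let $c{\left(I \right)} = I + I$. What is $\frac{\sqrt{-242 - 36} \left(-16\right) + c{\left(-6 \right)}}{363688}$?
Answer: $- \frac{3}{90922} - \frac{2 i \sqrt{278}}{45461} \approx -3.2995 \cdot 10^{-5} - 0.00073352 i$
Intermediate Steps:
$c{\left(I \right)} = 2 I$
$\frac{\sqrt{-242 - 36} \left(-16\right) + c{\left(-6 \right)}}{363688} = \frac{\sqrt{-242 - 36} \left(-16\right) + 2 \left(-6\right)}{363688} = \left(\sqrt{-278} \left(-16\right) - 12\right) \frac{1}{363688} = \left(i \sqrt{278} \left(-16\right) - 12\right) \frac{1}{363688} = \left(- 16 i \sqrt{278} - 12\right) \frac{1}{363688} = \left(-12 - 16 i \sqrt{278}\right) \frac{1}{363688} = - \frac{3}{90922} - \frac{2 i \sqrt{278}}{45461}$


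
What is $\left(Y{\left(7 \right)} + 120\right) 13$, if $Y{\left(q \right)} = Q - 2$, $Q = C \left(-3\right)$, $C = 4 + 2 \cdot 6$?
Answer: $910$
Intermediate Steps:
$C = 16$ ($C = 4 + 12 = 16$)
$Q = -48$ ($Q = 16 \left(-3\right) = -48$)
$Y{\left(q \right)} = -50$ ($Y{\left(q \right)} = -48 - 2 = -50$)
$\left(Y{\left(7 \right)} + 120\right) 13 = \left(-50 + 120\right) 13 = 70 \cdot 13 = 910$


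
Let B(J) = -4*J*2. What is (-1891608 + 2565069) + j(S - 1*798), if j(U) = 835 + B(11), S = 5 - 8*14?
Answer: 674208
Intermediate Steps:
S = -107 (S = 5 - 112 = -107)
B(J) = -8*J
j(U) = 747 (j(U) = 835 - 8*11 = 835 - 88 = 747)
(-1891608 + 2565069) + j(S - 1*798) = (-1891608 + 2565069) + 747 = 673461 + 747 = 674208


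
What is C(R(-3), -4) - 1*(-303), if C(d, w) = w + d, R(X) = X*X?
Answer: 308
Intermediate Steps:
R(X) = X²
C(d, w) = d + w
C(R(-3), -4) - 1*(-303) = ((-3)² - 4) - 1*(-303) = (9 - 4) + 303 = 5 + 303 = 308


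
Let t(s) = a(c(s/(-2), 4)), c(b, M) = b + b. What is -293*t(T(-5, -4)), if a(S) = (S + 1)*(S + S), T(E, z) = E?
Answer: -17580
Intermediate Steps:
c(b, M) = 2*b
a(S) = 2*S*(1 + S) (a(S) = (1 + S)*(2*S) = 2*S*(1 + S))
t(s) = -2*s*(1 - s) (t(s) = 2*(2*(s/(-2)))*(1 + 2*(s/(-2))) = 2*(2*(s*(-½)))*(1 + 2*(s*(-½))) = 2*(2*(-s/2))*(1 + 2*(-s/2)) = 2*(-s)*(1 - s) = -2*s*(1 - s))
-293*t(T(-5, -4)) = -586*(-5)*(-1 - 5) = -586*(-5)*(-6) = -293*60 = -17580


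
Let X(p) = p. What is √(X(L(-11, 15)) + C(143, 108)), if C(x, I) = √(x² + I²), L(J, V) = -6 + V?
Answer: √(9 + √32113) ≈ 13.719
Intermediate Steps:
C(x, I) = √(I² + x²)
√(X(L(-11, 15)) + C(143, 108)) = √((-6 + 15) + √(108² + 143²)) = √(9 + √(11664 + 20449)) = √(9 + √32113)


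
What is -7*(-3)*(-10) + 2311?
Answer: 2101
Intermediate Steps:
-7*(-3)*(-10) + 2311 = 21*(-10) + 2311 = -210 + 2311 = 2101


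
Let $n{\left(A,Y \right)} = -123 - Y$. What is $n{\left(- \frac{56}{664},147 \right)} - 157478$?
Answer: $-157748$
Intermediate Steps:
$n{\left(- \frac{56}{664},147 \right)} - 157478 = \left(-123 - 147\right) - 157478 = -270 - 157478 = -157748$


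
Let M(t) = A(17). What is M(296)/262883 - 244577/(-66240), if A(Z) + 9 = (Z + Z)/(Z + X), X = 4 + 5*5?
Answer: 64294588291/17413369920 ≈ 3.6923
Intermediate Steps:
X = 29 (X = 4 + 25 = 29)
A(Z) = -9 + 2*Z/(29 + Z) (A(Z) = -9 + (Z + Z)/(Z + 29) = -9 + (2*Z)/(29 + Z) = -9 + 2*Z/(29 + Z))
M(t) = -190/23 (M(t) = (-261 - 7*17)/(29 + 17) = (-261 - 119)/46 = (1/46)*(-380) = -190/23)
M(296)/262883 - 244577/(-66240) = -190/23/262883 - 244577/(-66240) = -190/23*1/262883 - 244577*(-1/66240) = -190/6046309 + 244577/66240 = 64294588291/17413369920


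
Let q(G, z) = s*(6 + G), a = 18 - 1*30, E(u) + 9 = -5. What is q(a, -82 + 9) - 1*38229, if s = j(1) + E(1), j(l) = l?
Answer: -38151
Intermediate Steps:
E(u) = -14 (E(u) = -9 - 5 = -14)
a = -12 (a = 18 - 30 = -12)
s = -13 (s = 1 - 14 = -13)
q(G, z) = -78 - 13*G (q(G, z) = -13*(6 + G) = -78 - 13*G)
q(a, -82 + 9) - 1*38229 = (-78 - 13*(-12)) - 1*38229 = (-78 + 156) - 38229 = 78 - 38229 = -38151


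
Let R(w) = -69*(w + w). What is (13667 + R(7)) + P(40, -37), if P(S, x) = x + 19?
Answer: 12683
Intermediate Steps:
P(S, x) = 19 + x
R(w) = -138*w
(13667 + R(7)) + P(40, -37) = (13667 - 138*7) + (19 - 37) = (13667 - 966) - 18 = 12701 - 18 = 12683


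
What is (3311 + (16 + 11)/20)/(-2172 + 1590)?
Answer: -66247/11640 ≈ -5.6913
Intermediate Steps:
(3311 + (16 + 11)/20)/(-2172 + 1590) = (3311 + 27*(1/20))/(-582) = (3311 + 27/20)*(-1/582) = (66247/20)*(-1/582) = -66247/11640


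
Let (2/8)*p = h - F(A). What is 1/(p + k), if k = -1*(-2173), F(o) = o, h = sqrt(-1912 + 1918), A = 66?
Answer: 1909/3644185 - 4*sqrt(6)/3644185 ≈ 0.00052116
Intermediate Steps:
h = sqrt(6) ≈ 2.4495
p = -264 + 4*sqrt(6) (p = 4*(sqrt(6) - 1*66) = 4*(sqrt(6) - 66) = 4*(-66 + sqrt(6)) = -264 + 4*sqrt(6) ≈ -254.20)
k = 2173
1/(p + k) = 1/((-264 + 4*sqrt(6)) + 2173) = 1/(1909 + 4*sqrt(6))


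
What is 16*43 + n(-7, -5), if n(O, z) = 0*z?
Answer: 688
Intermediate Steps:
n(O, z) = 0
16*43 + n(-7, -5) = 16*43 + 0 = 688 + 0 = 688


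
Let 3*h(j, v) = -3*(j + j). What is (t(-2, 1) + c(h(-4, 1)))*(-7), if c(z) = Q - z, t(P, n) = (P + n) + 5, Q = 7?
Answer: -21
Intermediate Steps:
h(j, v) = -2*j (h(j, v) = (-3*(j + j))/3 = (-6*j)/3 = -2*j)
t(P, n) = 5 + P + n
c(z) = 7 - z
(t(-2, 1) + c(h(-4, 1)))*(-7) = ((5 - 2 + 1) + (7 - (-2)*(-4)))*(-7) = (4 + (7 - 1*8))*(-7) = (4 + (7 - 8))*(-7) = (4 - 1)*(-7) = 3*(-7) = -21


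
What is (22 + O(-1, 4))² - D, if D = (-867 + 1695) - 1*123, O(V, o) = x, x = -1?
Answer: -264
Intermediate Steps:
O(V, o) = -1
D = 705 (D = 828 - 123 = 705)
(22 + O(-1, 4))² - D = (22 - 1)² - 1*705 = 21² - 705 = 441 - 705 = -264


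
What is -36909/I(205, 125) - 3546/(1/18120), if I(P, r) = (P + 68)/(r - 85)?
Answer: -5847562440/91 ≈ -6.4259e+7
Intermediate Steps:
I(P, r) = (68 + P)/(-85 + r)
-36909/I(205, 125) - 3546/(1/18120) = -36909*(-85 + 125)/(68 + 205) - 3546/(1/18120) = -36909/(273/40) - 3546/1/18120 = -36909/((1/40)*273) - 3546*18120 = -36909/273/40 - 64253520 = -36909*40/273 - 64253520 = -492120/91 - 64253520 = -5847562440/91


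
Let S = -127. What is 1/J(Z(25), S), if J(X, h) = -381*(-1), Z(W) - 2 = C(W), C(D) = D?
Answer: 1/381 ≈ 0.0026247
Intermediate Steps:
Z(W) = 2 + W
J(X, h) = 381
1/J(Z(25), S) = 1/381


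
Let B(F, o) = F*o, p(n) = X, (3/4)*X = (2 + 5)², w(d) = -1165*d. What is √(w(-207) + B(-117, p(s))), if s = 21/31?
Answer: √233511 ≈ 483.23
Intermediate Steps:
s = 21/31 (s = 21*(1/31) = 21/31 ≈ 0.67742)
X = 196/3 (X = 4*(2 + 5)²/3 = (4/3)*7² = (4/3)*49 = 196/3 ≈ 65.333)
p(n) = 196/3
√(w(-207) + B(-117, p(s))) = √(-1165*(-207) - 117*196/3) = √(241155 - 7644) = √233511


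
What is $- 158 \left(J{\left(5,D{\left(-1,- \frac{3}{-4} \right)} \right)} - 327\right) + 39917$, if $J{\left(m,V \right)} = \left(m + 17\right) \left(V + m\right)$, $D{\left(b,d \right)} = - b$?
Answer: $70727$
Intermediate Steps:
$J{\left(m,V \right)} = \left(17 + m\right) \left(V + m\right)$
$- 158 \left(J{\left(5,D{\left(-1,- \frac{3}{-4} \right)} \right)} - 327\right) + 39917 = - 158 \left(\left(5^{2} + 17 \left(\left(-1\right) \left(-1\right)\right) + 17 \cdot 5 + \left(-1\right) \left(-1\right) 5\right) - 327\right) + 39917 = - 158 \left(\left(25 + 17 \cdot 1 + 85 + 1 \cdot 5\right) - 327\right) + 39917 = - 158 \left(\left(25 + 17 + 85 + 5\right) - 327\right) + 39917 = - 158 \left(132 - 327\right) + 39917 = \left(-158\right) \left(-195\right) + 39917 = 30810 + 39917 = 70727$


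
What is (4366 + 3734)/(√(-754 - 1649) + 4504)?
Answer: 36482400/20288419 - 24300*I*√267/20288419 ≈ 1.7982 - 0.019571*I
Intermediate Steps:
(4366 + 3734)/(√(-754 - 1649) + 4504) = 8100/(√(-2403) + 4504) = 8100/(3*I*√267 + 4504) = 8100/(4504 + 3*I*√267)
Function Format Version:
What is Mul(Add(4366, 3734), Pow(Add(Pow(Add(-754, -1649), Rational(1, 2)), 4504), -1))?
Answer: Add(Rational(36482400, 20288419), Mul(Rational(-24300, 20288419), I, Pow(267, Rational(1, 2)))) ≈ Add(1.7982, Mul(-0.019571, I))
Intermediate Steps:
Mul(Add(4366, 3734), Pow(Add(Pow(Add(-754, -1649), Rational(1, 2)), 4504), -1)) = Mul(8100, Pow(Add(Pow(-2403, Rational(1, 2)), 4504), -1)) = Mul(8100, Pow(Add(Mul(3, I, Pow(267, Rational(1, 2))), 4504), -1)) = Mul(8100, Pow(Add(4504, Mul(3, I, Pow(267, Rational(1, 2)))), -1))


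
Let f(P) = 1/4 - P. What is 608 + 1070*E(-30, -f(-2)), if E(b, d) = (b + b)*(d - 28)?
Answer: 1942658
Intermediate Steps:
f(P) = ¼ - P (f(P) = 1*(¼) - P = ¼ - P)
E(b, d) = 2*b*(-28 + d) (E(b, d) = (2*b)*(-28 + d) = 2*b*(-28 + d))
608 + 1070*E(-30, -f(-2)) = 608 + 1070*(2*(-30)*(-28 - (¼ - 1*(-2)))) = 608 + 1070*(2*(-30)*(-28 - (¼ + 2))) = 608 + 1070*(2*(-30)*(-28 - 1*9/4)) = 608 + 1070*(2*(-30)*(-28 - 9/4)) = 608 + 1070*(2*(-30)*(-121/4)) = 608 + 1070*1815 = 608 + 1942050 = 1942658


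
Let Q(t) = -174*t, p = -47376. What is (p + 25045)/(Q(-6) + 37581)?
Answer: -22331/38625 ≈ -0.57815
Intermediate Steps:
(p + 25045)/(Q(-6) + 37581) = (-47376 + 25045)/(-174*(-6) + 37581) = -22331/(1044 + 37581) = -22331/38625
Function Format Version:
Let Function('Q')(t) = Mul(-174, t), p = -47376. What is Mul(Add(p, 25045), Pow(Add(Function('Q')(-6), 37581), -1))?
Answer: Rational(-22331, 38625) ≈ -0.57815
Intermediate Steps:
Mul(Add(p, 25045), Pow(Add(Function('Q')(-6), 37581), -1)) = Mul(Add(-47376, 25045), Pow(Add(Mul(-174, -6), 37581), -1)) = Mul(-22331, Pow(Add(1044, 37581), -1)) = Mul(-22331, Pow(38625, -1)) = Mul(-22331, Rational(1, 38625)) = Rational(-22331, 38625)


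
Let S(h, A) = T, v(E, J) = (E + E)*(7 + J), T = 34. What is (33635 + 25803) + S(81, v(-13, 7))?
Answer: 59472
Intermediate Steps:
v(E, J) = 2*E*(7 + J) (v(E, J) = (2*E)*(7 + J) = 2*E*(7 + J))
S(h, A) = 34
(33635 + 25803) + S(81, v(-13, 7)) = (33635 + 25803) + 34 = 59438 + 34 = 59472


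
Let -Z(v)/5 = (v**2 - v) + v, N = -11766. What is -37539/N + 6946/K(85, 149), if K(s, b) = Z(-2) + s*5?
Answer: 32309977/1588410 ≈ 20.341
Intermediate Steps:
Z(v) = -5*v**2 (Z(v) = -5*((v**2 - v) + v) = -5*v**2)
K(s, b) = -20 + 5*s (K(s, b) = -5*(-2)**2 + s*5 = -5*4 + 5*s = -20 + 5*s)
-37539/N + 6946/K(85, 149) = -37539/(-11766) + 6946/(-20 + 5*85) = -37539*(-1/11766) + 6946/(-20 + 425) = 12513/3922 + 6946/405 = 32309977/1588410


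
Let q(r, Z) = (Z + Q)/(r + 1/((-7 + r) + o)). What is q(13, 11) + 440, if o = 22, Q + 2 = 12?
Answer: 161188/365 ≈ 441.61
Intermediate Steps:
Q = 10 (Q = -2 + 12 = 10)
q(r, Z) = (10 + Z)/(r + 1/(15 + r)) (q(r, Z) = (Z + 10)/(r + 1/((-7 + r) + 22)) = (10 + Z)/(r + 1/(15 + r)))
q(13, 11) + 440 = (150 + 10*13 + 15*11 + 11*13)/(1 + 13² + 15*13) + 440 = (150 + 130 + 165 + 143)/(1 + 169 + 195) + 440 = 588/365 + 440 = 161188/365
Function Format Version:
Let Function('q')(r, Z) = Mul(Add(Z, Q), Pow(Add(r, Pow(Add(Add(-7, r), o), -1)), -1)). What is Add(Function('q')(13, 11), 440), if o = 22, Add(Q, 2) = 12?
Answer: Rational(161188, 365) ≈ 441.61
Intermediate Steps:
Q = 10 (Q = Add(-2, 12) = 10)
Function('q')(r, Z) = Mul(Pow(Add(r, Pow(Add(15, r), -1)), -1), Add(10, Z)) (Function('q')(r, Z) = Mul(Add(Z, 10), Pow(Add(r, Pow(Add(Add(-7, r), 22), -1)), -1)) = Mul(Add(10, Z), Pow(Add(r, Pow(Add(15, r), -1)), -1)) = Mul(Pow(Add(r, Pow(Add(15, r), -1)), -1), Add(10, Z)))
Add(Function('q')(13, 11), 440) = Add(Mul(Pow(Add(1, Pow(13, 2), Mul(15, 13)), -1), Add(150, Mul(10, 13), Mul(15, 11), Mul(11, 13))), 440) = Add(Mul(Pow(Add(1, 169, 195), -1), Add(150, 130, 165, 143)), 440) = Add(Mul(Pow(365, -1), 588), 440) = Add(Mul(Rational(1, 365), 588), 440) = Add(Rational(588, 365), 440) = Rational(161188, 365)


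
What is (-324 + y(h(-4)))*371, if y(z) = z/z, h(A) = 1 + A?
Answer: -119833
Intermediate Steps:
y(z) = 1
(-324 + y(h(-4)))*371 = (-324 + 1)*371 = -323*371 = -119833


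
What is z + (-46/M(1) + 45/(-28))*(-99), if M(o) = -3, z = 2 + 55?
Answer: -36453/28 ≈ -1301.9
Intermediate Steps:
z = 57
z + (-46/M(1) + 45/(-28))*(-99) = 57 + (-46/(-3) + 45/(-28))*(-99) = 57 + (-46*(-1/3) + 45*(-1/28))*(-99) = 57 + (46/3 - 45/28)*(-99) = 57 + (1153/84)*(-99) = 57 - 38049/28 = -36453/28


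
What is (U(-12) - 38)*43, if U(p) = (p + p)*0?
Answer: -1634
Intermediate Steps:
U(p) = 0 (U(p) = (2*p)*0 = 0)
(U(-12) - 38)*43 = (0 - 38)*43 = -38*43 = -1634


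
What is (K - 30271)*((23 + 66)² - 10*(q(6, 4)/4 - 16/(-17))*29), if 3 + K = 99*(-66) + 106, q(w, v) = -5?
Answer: -4998060009/17 ≈ -2.9400e+8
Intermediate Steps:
K = -6431 (K = -3 + (99*(-66) + 106) = -3 + (-6534 + 106) = -3 - 6428 = -6431)
(K - 30271)*((23 + 66)² - 10*(q(6, 4)/4 - 16/(-17))*29) = (-6431 - 30271)*((23 + 66)² - 10*(-5/4 - 16/(-17))*29) = -36702*(89² - 10*(-5*¼ - 16*(-1/17))*29) = -36702*(7921 - 10*(-5/4 + 16/17)*29) = -36702*(7921 - 10*(-21/68)*29) = -36702*(7921 + (105/34)*29) = -36702*(7921 + 3045/34) = -36702*272359/34 = -4998060009/17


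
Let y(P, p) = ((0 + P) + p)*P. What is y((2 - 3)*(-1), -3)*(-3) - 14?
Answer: -8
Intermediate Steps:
y(P, p) = P*(P + p) (y(P, p) = (P + p)*P = P*(P + p))
y((2 - 3)*(-1), -3)*(-3) - 14 = (((2 - 3)*(-1))*((2 - 3)*(-1) - 3))*(-3) - 14 = ((-1*(-1))*(-1*(-1) - 3))*(-3) - 14 = (1*(1 - 3))*(-3) - 14 = (1*(-2))*(-3) - 14 = -2*(-3) - 14 = 6 - 14 = -8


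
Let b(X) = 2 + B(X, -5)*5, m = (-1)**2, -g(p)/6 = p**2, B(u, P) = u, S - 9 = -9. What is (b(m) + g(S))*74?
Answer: 518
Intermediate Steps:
S = 0 (S = 9 - 9 = 0)
g(p) = -6*p**2
m = 1
b(X) = 2 + 5*X (b(X) = 2 + X*5 = 2 + 5*X)
(b(m) + g(S))*74 = ((2 + 5*1) - 6*0**2)*74 = ((2 + 5) - 6*0)*74 = (7 + 0)*74 = 7*74 = 518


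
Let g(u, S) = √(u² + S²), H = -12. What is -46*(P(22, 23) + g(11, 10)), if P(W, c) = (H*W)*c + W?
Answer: 278300 - 46*√221 ≈ 2.7762e+5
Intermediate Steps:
g(u, S) = √(S² + u²)
P(W, c) = W - 12*W*c (P(W, c) = (-12*W)*c + W = -12*W*c + W = W - 12*W*c)
-46*(P(22, 23) + g(11, 10)) = -46*(22*(1 - 12*23) + √(10² + 11²)) = -46*(22*(1 - 276) + √(100 + 121)) = -46*(22*(-275) + √221) = -46*(-6050 + √221) = 278300 - 46*√221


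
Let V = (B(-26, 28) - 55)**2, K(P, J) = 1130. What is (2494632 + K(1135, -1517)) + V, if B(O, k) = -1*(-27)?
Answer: 2496546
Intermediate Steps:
B(O, k) = 27
V = 784 (V = (27 - 55)**2 = (-28)**2 = 784)
(2494632 + K(1135, -1517)) + V = (2494632 + 1130) + 784 = 2495762 + 784 = 2496546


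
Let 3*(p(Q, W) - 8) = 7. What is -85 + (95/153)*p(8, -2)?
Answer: -36070/459 ≈ -78.584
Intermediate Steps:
p(Q, W) = 31/3 (p(Q, W) = 8 + (1/3)*7 = 8 + 7/3 = 31/3)
-85 + (95/153)*p(8, -2) = -85 + (95/153)*(31/3) = -85 + 2945/459 = -36070/459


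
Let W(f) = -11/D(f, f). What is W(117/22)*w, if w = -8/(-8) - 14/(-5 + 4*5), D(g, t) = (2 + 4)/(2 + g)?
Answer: -161/180 ≈ -0.89444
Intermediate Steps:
D(g, t) = 6/(2 + g)
W(f) = -11/3 - 11*f/6 (W(f) = -(11/3 + 11*f/6) = -11*(1/3 + f/6) = -11/3 - 11*f/6)
w = 1/15 (w = -8*(-1/8) - 14/(-5 + 20) = 1 - 14/15 = 1/15 ≈ 0.066667)
W(117/22)*w = (-11/3 - 429/(2*22))*(1/15) = (-11/3 - 11/6*117/22)*(1/15) = (-11/3 - 39/4)*(1/15) = -161/12*1/15 = -161/180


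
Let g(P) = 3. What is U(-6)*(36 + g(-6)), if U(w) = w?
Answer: -234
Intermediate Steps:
U(-6)*(36 + g(-6)) = -6*(36 + 3) = -6*39 = -234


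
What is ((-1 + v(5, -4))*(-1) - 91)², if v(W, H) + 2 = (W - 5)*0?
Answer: 7744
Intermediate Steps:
v(W, H) = -2 (v(W, H) = -2 + (W - 5)*0 = -2 + (-5 + W)*0 = -2 + 0 = -2)
((-1 + v(5, -4))*(-1) - 91)² = ((-1 - 2)*(-1) - 91)² = (-3*(-1) - 91)² = (3 - 91)² = (-88)² = 7744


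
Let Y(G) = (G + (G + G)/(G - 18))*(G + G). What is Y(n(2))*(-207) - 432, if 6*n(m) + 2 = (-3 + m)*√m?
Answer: -129807/263 - 10796*√2/263 ≈ -551.62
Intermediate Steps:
n(m) = -⅓ + √m*(-3 + m)/6 (n(m) = -⅓ + ((-3 + m)*√m)/6 = -⅓ + (√m*(-3 + m))/6 = -⅓ + √m*(-3 + m)/6)
Y(G) = 2*G*(G + 2*G/(-18 + G)) (Y(G) = (G + (2*G)/(-18 + G))*(2*G) = (G + 2*G/(-18 + G))*(2*G) = 2*G*(G + 2*G/(-18 + G)))
Y(n(2))*(-207) - 432 = (2*(-⅓ - √2/2 + 2^(3/2)/6)²*(-16 + (-⅓ - √2/2 + 2^(3/2)/6))/(-18 + (-⅓ - √2/2 + 2^(3/2)/6)))*(-207) - 432 = (2*(-⅓ - √2/2 + (2*√2)/6)²*(-16 + (-⅓ - √2/2 + (2*√2)/6))/(-18 + (-⅓ - √2/2 + (2*√2)/6)))*(-207) - 432 = (2*(-⅓ - √2/2 + √2/3)²*(-16 + (-⅓ - √2/2 + √2/3))/(-18 + (-⅓ - √2/2 + √2/3)))*(-207) - 432 = (2*(-⅓ - √2/6)²*(-16 + (-⅓ - √2/6))/(-18 + (-⅓ - √2/6)))*(-207) - 432 = (2*(-⅓ - √2/6)²*(-49/3 - √2/6)/(-55/3 - √2/6))*(-207) - 432 = -414*(-⅓ - √2/6)²*(-49/3 - √2/6)/(-55/3 - √2/6) - 432 = -432 - 414*(-⅓ - √2/6)²*(-49/3 - √2/6)/(-55/3 - √2/6)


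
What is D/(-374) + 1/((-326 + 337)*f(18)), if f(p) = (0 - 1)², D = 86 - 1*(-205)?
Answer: -257/374 ≈ -0.68717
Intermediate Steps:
D = 291 (D = 86 + 205 = 291)
f(p) = 1 (f(p) = (-1)² = 1)
D/(-374) + 1/((-326 + 337)*f(18)) = 291/(-374) + 1/((-326 + 337)*1) = 291*(-1/374) + 1/11 = -291/374 + (1/11)*1 = -291/374 + 1/11 = -257/374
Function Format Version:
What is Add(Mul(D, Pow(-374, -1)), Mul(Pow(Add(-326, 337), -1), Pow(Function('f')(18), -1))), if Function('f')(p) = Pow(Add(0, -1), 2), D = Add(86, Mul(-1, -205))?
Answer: Rational(-257, 374) ≈ -0.68717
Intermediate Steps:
D = 291 (D = Add(86, 205) = 291)
Function('f')(p) = 1 (Function('f')(p) = Pow(-1, 2) = 1)
Add(Mul(D, Pow(-374, -1)), Mul(Pow(Add(-326, 337), -1), Pow(Function('f')(18), -1))) = Add(Mul(291, Pow(-374, -1)), Mul(Pow(Add(-326, 337), -1), Pow(1, -1))) = Add(Mul(291, Rational(-1, 374)), Mul(Pow(11, -1), 1)) = Add(Rational(-291, 374), Mul(Rational(1, 11), 1)) = Add(Rational(-291, 374), Rational(1, 11)) = Rational(-257, 374)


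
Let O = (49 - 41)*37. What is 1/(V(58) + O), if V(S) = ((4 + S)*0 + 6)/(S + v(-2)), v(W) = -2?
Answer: 28/8291 ≈ 0.0033772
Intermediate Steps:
O = 296 (O = 8*37 = 296)
V(S) = 6/(-2 + S) (V(S) = ((4 + S)*0 + 6)/(S - 2) = (0 + 6)/(-2 + S) = 6/(-2 + S))
1/(V(58) + O) = 1/(6/(-2 + 58) + 296) = 1/(6/56 + 296) = 1/(6*(1/56) + 296) = 1/(3/28 + 296) = 1/(8291/28) = 28/8291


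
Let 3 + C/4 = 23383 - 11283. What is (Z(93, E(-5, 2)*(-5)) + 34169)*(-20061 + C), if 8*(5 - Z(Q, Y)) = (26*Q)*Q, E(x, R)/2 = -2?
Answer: 687184693/4 ≈ 1.7180e+8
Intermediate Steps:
E(x, R) = -4 (E(x, R) = 2*(-2) = -4)
C = 48388 (C = -12 + 4*(23383 - 11283) = -12 + 4*12100 = -12 + 48400 = 48388)
Z(Q, Y) = 5 - 13*Q²/4 (Z(Q, Y) = 5 - 26*Q*Q/8 = 5 - 13*Q²/4)
(Z(93, E(-5, 2)*(-5)) + 34169)*(-20061 + C) = ((5 - 13/4*93²) + 34169)*(-20061 + 48388) = ((5 - 13/4*8649) + 34169)*28327 = ((5 - 112437/4) + 34169)*28327 = (-112417/4 + 34169)*28327 = (24259/4)*28327 = 687184693/4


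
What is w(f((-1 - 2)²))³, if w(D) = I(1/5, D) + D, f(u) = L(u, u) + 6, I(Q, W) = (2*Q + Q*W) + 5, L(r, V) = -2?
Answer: 132651/125 ≈ 1061.2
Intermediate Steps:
I(Q, W) = 5 + 2*Q + Q*W
f(u) = 4 (f(u) = -2 + 6 = 4)
w(D) = 27/5 + 6*D/5 (w(D) = (5 + 2/5 + D/5) + D = (5 + 2*(⅕) + D/5) + D = (5 + ⅖ + D/5) + D = (27/5 + D/5) + D = 27/5 + 6*D/5)
w(f((-1 - 2)²))³ = (27/5 + (6/5)*4)³ = (27/5 + 24/5)³ = (51/5)³ = 132651/125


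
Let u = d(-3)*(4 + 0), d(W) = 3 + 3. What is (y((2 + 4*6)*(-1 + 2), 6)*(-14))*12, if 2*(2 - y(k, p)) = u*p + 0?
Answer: 11760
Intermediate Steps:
d(W) = 6
u = 24 (u = 6*(4 + 0) = 6*4 = 24)
y(k, p) = 2 - 12*p (y(k, p) = 2 - (24*p + 0)/2 = 2 - 12*p)
(y((2 + 4*6)*(-1 + 2), 6)*(-14))*12 = ((2 - 12*6)*(-14))*12 = ((2 - 72)*(-14))*12 = -70*(-14)*12 = 980*12 = 11760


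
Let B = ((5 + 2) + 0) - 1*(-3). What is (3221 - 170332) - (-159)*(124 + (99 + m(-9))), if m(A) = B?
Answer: -130064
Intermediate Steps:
B = 10 (B = (7 + 0) + 3 = 7 + 3 = 10)
m(A) = 10
(3221 - 170332) - (-159)*(124 + (99 + m(-9))) = (3221 - 170332) - (-159)*(124 + (99 + 10)) = -167111 - (-159)*(124 + 109) = -167111 - (-159)*233 = -167111 - 1*(-37047) = -167111 + 37047 = -130064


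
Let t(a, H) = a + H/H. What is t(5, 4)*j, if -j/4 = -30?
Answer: 720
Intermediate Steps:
j = 120 (j = -4*(-30) = 120)
t(a, H) = 1 + a (t(a, H) = a + 1 = 1 + a)
t(5, 4)*j = (1 + 5)*120 = 6*120 = 720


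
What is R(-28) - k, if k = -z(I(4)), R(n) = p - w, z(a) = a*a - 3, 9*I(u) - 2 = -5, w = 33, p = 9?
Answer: -242/9 ≈ -26.889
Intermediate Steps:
I(u) = -1/3 (I(u) = 2/9 + (1/9)*(-5) = 2/9 - 5/9 = -1/3)
z(a) = -3 + a**2 (z(a) = a**2 - 3 = -3 + a**2)
R(n) = -24 (R(n) = 9 - 1*33 = 9 - 33 = -24)
k = 26/9 (k = -(-3 + (-1/3)**2) = -(-3 + 1/9) = -1*(-26/9) = 26/9 ≈ 2.8889)
R(-28) - k = -24 - 1*26/9 = -24 - 26/9 = -242/9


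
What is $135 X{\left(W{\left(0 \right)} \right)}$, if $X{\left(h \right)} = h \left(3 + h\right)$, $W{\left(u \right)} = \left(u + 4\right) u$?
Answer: $0$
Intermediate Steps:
$W{\left(u \right)} = u \left(4 + u\right)$ ($W{\left(u \right)} = \left(4 + u\right) u = u \left(4 + u\right)$)
$135 X{\left(W{\left(0 \right)} \right)} = 135 \cdot 0 \left(4 + 0\right) \left(3 + 0 \left(4 + 0\right)\right) = 135 \cdot 0 \cdot 4 \left(3 + 0 \cdot 4\right) = 135 \cdot 0 \left(3 + 0\right) = 135 \cdot 0 \cdot 3 = 135 \cdot 0 = 0$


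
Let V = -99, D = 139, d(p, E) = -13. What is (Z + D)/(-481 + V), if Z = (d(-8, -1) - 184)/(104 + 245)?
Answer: -833/3490 ≈ -0.23868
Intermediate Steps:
Z = -197/349 (Z = (-13 - 184)/(104 + 245) = -197/349 ≈ -0.56447)
(Z + D)/(-481 + V) = (-197/349 + 139)/(-481 - 99) = (48314/349)/(-580) = (48314/349)*(-1/580) = -833/3490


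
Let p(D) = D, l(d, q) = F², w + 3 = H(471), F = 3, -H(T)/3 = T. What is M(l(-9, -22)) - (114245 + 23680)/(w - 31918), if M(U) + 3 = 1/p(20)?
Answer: 395897/333340 ≈ 1.1877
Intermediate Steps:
H(T) = -3*T
w = -1416 (w = -3 - 3*471 = -3 - 1413 = -1416)
l(d, q) = 9 (l(d, q) = 3² = 9)
M(U) = -59/20 (M(U) = -3 + 1/20 = -59/20)
M(l(-9, -22)) - (114245 + 23680)/(w - 31918) = -59/20 - (114245 + 23680)/(-1416 - 31918) = -59/20 - 137925/(-33334) = -59/20 - 137925*(-1)/33334 = -59/20 - 1*(-137925/33334) = -59/20 + 137925/33334 = 395897/333340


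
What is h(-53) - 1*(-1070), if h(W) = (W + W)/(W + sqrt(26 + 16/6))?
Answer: 4*(-14204*sqrt(6) + 535*sqrt(43))/(-53*sqrt(6) + 2*sqrt(43)) ≈ 1072.2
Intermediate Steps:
h(W) = 2*W/(W + sqrt(258)/3) (h(W) = (2*W)/(W + sqrt(26 + 16*(1/6))) = (2*W)/(W + sqrt(26 + 8/3)) = (2*W)/(W + sqrt(86/3)) = (2*W)/(W + sqrt(258)/3) = 2*W/(W + sqrt(258)/3))
h(-53) - 1*(-1070) = 2*(-53)*sqrt(6)/(2*sqrt(43) - 53*sqrt(6)) - 1*(-1070) = 2*(-53)*sqrt(6)/(-53*sqrt(6) + 2*sqrt(43)) + 1070 = -106*sqrt(6)/(-53*sqrt(6) + 2*sqrt(43)) + 1070 = 1070 - 106*sqrt(6)/(-53*sqrt(6) + 2*sqrt(43))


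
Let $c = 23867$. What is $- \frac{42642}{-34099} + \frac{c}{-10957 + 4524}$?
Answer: $- \frac{539524847}{219358867} \approx -2.4596$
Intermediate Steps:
$- \frac{42642}{-34099} + \frac{c}{-10957 + 4524} = - \frac{42642}{-34099} + \frac{23867}{-10957 + 4524} = \left(-42642\right) \left(- \frac{1}{34099}\right) + \frac{23867}{-6433} = \frac{42642}{34099} + 23867 \left(- \frac{1}{6433}\right) = \frac{42642}{34099} - \frac{23867}{6433} = - \frac{539524847}{219358867}$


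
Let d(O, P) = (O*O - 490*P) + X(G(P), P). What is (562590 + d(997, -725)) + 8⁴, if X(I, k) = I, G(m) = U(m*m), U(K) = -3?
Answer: 1915942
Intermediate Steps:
G(m) = -3
d(O, P) = -3 + O² - 490*P (d(O, P) = (O*O - 490*P) - 3 = (O² - 490*P) - 3 = -3 + O² - 490*P)
(562590 + d(997, -725)) + 8⁴ = (562590 + (-3 + 997² - 490*(-725))) + 8⁴ = (562590 + (-3 + 994009 + 355250)) + 4096 = (562590 + 1349256) + 4096 = 1911846 + 4096 = 1915942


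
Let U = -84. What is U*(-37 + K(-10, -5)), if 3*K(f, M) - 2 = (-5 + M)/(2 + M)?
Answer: 8876/3 ≈ 2958.7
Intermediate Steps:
K(f, M) = 2/3 + (-5 + M)/(3*(2 + M)) (K(f, M) = 2/3 + ((-5 + M)/(2 + M))/3 = 2/3 + (-5 + M)/(3*(2 + M)))
U*(-37 + K(-10, -5)) = -84*(-37 + (-1/3 - 5)/(2 - 5)) = -84*(-37 - 16/3/(-3)) = -84*(-37 - 1/3*(-16/3)) = -84*(-37 + 16/9) = -84*(-317/9) = 8876/3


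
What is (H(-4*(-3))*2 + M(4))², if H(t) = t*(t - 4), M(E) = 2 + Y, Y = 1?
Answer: 38025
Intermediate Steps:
M(E) = 3 (M(E) = 2 + 1 = 3)
H(t) = t*(-4 + t)
(H(-4*(-3))*2 + M(4))² = (((-4*(-3))*(-4 - 4*(-3)))*2 + 3)² = ((12*(-4 + 12))*2 + 3)² = ((12*8)*2 + 3)² = (96*2 + 3)² = (192 + 3)² = 195² = 38025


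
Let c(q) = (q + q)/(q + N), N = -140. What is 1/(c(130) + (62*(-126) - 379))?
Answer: -1/8217 ≈ -0.00012170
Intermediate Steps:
c(q) = 2*q/(-140 + q) (c(q) = (q + q)/(q - 140) = (2*q)/(-140 + q) = 2*q/(-140 + q))
1/(c(130) + (62*(-126) - 379)) = 1/(2*130/(-140 + 130) + (62*(-126) - 379)) = 1/(2*130/(-10) + (-7812 - 379)) = 1/(2*130*(-⅒) - 8191) = 1/(-26 - 8191) = 1/(-8217) = -1/8217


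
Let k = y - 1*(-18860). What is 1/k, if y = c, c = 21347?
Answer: 1/40207 ≈ 2.4871e-5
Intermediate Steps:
y = 21347
k = 40207 (k = 21347 - 1*(-18860) = 21347 + 18860 = 40207)
1/k = 1/40207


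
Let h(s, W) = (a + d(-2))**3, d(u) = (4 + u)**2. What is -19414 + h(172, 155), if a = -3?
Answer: -19413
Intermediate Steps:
h(s, W) = 1 (h(s, W) = (-3 + (4 - 2)**2)**3 = (-3 + 2**2)**3 = (-3 + 4)**3 = 1**3 = 1)
-19414 + h(172, 155) = -19414 + 1 = -19413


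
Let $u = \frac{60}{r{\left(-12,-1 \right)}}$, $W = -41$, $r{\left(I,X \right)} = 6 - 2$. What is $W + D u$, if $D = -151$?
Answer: $-2306$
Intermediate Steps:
$r{\left(I,X \right)} = 4$
$u = 15$ ($u = \frac{60}{4} = 60 \cdot \frac{1}{4} = 15$)
$W + D u = -41 - 2265 = -2306$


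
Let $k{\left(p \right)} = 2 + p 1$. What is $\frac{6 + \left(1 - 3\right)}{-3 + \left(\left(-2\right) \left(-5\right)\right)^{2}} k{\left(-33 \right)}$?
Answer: $- \frac{124}{97} \approx -1.2784$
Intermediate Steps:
$k{\left(p \right)} = 2 + p$
$\frac{6 + \left(1 - 3\right)}{-3 + \left(\left(-2\right) \left(-5\right)\right)^{2}} k{\left(-33 \right)} = \frac{6 + \left(1 - 3\right)}{-3 + \left(\left(-2\right) \left(-5\right)\right)^{2}} \left(2 - 33\right) = \frac{6 + \left(1 - 3\right)}{-3 + 10^{2}} \left(-31\right) = \frac{6 - 2}{-3 + 100} \left(-31\right) = \frac{4}{97} \left(-31\right) = - \frac{124}{97}$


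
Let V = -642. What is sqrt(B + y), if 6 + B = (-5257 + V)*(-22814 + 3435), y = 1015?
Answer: 9*sqrt(1411330) ≈ 10692.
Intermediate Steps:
B = 114316715 (B = -6 + (-5257 - 642)*(-22814 + 3435) = -6 - 5899*(-19379) = -6 + 114316721 = 114316715)
sqrt(B + y) = sqrt(114316715 + 1015) = sqrt(114317730) = 9*sqrt(1411330)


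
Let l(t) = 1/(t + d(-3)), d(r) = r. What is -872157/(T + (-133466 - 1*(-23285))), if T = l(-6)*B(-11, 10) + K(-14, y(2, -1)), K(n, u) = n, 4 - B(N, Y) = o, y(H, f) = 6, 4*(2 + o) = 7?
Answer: 31397652/3967037 ≈ 7.9146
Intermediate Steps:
o = -¼ (o = -2 + (¼)*7 = -2 + 7/4 = -¼ ≈ -0.25000)
B(N, Y) = 17/4 (B(N, Y) = 4 - 1*(-¼) = 4 + ¼ = 17/4)
l(t) = 1/(-3 + t) (l(t) = 1/(t - 3) = 1/(-3 + t))
T = -521/36 (T = (17/4)/(-3 - 6) - 14 = (17/4)/(-9) - 14 = -⅑*17/4 - 14 = -17/36 - 14 = -521/36 ≈ -14.472)
-872157/(T + (-133466 - 1*(-23285))) = -872157/(-521/36 + (-133466 - 1*(-23285))) = -872157/(-521/36 + (-133466 + 23285)) = -872157/(-521/36 - 110181) = -872157/(-3967037/36) = -872157*(-36/3967037) = 31397652/3967037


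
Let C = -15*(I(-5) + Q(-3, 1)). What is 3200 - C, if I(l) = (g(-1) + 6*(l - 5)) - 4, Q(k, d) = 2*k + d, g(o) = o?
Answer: 2150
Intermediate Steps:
Q(k, d) = d + 2*k
I(l) = -35 + 6*l (I(l) = (-1 + 6*(l - 5)) - 4 = (-1 + 6*(-5 + l)) - 4 = (-1 + (-30 + 6*l)) - 4 = (-31 + 6*l) - 4 = -35 + 6*l)
C = 1050 (C = -15*((-35 + 6*(-5)) + (1 + 2*(-3))) = -15*((-35 - 30) + (1 - 6)) = -15*(-65 - 5) = -15*(-70) = 1050)
3200 - C = 3200 - 1*1050 = 3200 - 1050 = 2150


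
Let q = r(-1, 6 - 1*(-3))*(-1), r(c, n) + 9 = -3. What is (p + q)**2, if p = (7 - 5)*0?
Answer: 144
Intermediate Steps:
r(c, n) = -12 (r(c, n) = -9 - 3 = -12)
q = 12 (q = -12*(-1) = 12)
p = 0 (p = 2*0 = 0)
(p + q)**2 = (0 + 12)**2 = 12**2 = 144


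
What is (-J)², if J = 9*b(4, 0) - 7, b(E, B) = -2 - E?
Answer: 3721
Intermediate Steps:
J = -61 (J = 9*(-2 - 1*4) - 7 = 9*(-2 - 4) - 7 = 9*(-6) - 7 = -54 - 7 = -61)
(-J)² = (-1*(-61))² = 61² = 3721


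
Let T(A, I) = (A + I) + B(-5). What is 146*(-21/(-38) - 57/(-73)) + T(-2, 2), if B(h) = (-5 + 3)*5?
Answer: 3509/19 ≈ 184.68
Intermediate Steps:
B(h) = -10 (B(h) = -2*5 = -10)
T(A, I) = -10 + A + I (T(A, I) = (A + I) - 10 = -10 + A + I)
146*(-21/(-38) - 57/(-73)) + T(-2, 2) = 146*(-21/(-38) - 57/(-73)) + (-10 - 2 + 2) = 146*(-21*(-1/38) - 57*(-1/73)) - 10 = 146*(21/38 + 57/73) - 10 = 146*(3699/2774) - 10 = 3699/19 - 10 = 3509/19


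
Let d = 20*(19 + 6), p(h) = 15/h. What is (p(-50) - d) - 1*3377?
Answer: -38773/10 ≈ -3877.3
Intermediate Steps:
d = 500 (d = 20*25 = 500)
(p(-50) - d) - 1*3377 = (15/(-50) - 1*500) - 1*3377 = (15*(-1/50) - 500) - 3377 = (-3/10 - 500) - 3377 = -5003/10 - 3377 = -38773/10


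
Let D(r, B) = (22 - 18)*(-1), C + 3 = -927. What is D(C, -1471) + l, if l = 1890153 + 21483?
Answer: 1911632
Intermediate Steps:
C = -930 (C = -3 - 927 = -930)
D(r, B) = -4 (D(r, B) = 4*(-1) = -4)
l = 1911636
D(C, -1471) + l = -4 + 1911636 = 1911632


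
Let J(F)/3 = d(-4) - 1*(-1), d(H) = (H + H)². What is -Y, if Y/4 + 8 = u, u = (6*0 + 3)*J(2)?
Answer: -2308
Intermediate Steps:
d(H) = 4*H² (d(H) = (2*H)² = 4*H²)
J(F) = 195 (J(F) = 3*(4*(-4)² - 1*(-1)) = 3*(4*16 + 1) = 3*(64 + 1) = 3*65 = 195)
u = 585 (u = (6*0 + 3)*195 = (0 + 3)*195 = 3*195 = 585)
Y = 2308 (Y = -32 + 4*585 = -32 + 2340 = 2308)
-Y = -1*2308 = -2308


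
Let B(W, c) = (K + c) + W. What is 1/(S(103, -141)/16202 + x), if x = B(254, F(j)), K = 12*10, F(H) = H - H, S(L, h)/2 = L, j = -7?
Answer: 8101/3029877 ≈ 0.0026737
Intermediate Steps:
S(L, h) = 2*L
F(H) = 0
K = 120
B(W, c) = 120 + W + c (B(W, c) = (120 + c) + W = 120 + W + c)
x = 374 (x = 120 + 254 + 0 = 374)
1/(S(103, -141)/16202 + x) = 1/((2*103)/16202 + 374) = 1/(206*(1/16202) + 374) = 1/(103/8101 + 374) = 1/(3029877/8101) = 8101/3029877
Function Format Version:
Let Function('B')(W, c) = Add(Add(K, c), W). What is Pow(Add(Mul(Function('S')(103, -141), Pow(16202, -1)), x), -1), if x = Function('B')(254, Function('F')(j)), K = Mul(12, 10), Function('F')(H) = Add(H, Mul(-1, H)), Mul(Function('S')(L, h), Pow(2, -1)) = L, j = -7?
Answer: Rational(8101, 3029877) ≈ 0.0026737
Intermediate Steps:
Function('S')(L, h) = Mul(2, L)
Function('F')(H) = 0
K = 120
Function('B')(W, c) = Add(120, W, c) (Function('B')(W, c) = Add(Add(120, c), W) = Add(120, W, c))
x = 374 (x = Add(120, 254, 0) = 374)
Pow(Add(Mul(Function('S')(103, -141), Pow(16202, -1)), x), -1) = Pow(Add(Mul(Mul(2, 103), Pow(16202, -1)), 374), -1) = Pow(Add(Mul(206, Rational(1, 16202)), 374), -1) = Pow(Add(Rational(103, 8101), 374), -1) = Pow(Rational(3029877, 8101), -1) = Rational(8101, 3029877)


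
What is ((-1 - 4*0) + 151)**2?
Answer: 22500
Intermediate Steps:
((-1 - 4*0) + 151)**2 = ((-1 + 0) + 151)**2 = (-1 + 151)**2 = 150**2 = 22500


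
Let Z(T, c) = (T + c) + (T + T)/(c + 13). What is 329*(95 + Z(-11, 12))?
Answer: 782362/25 ≈ 31294.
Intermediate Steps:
Z(T, c) = T + c + 2*T/(13 + c) (Z(T, c) = (T + c) + (2*T)/(13 + c) = (T + c) + 2*T/(13 + c) = T + c + 2*T/(13 + c))
329*(95 + Z(-11, 12)) = 329*(95 + (12² + 13*12 + 15*(-11) - 11*12)/(13 + 12)) = 329*(95 + (144 + 156 - 165 - 132)/25) = 329*(95 + (1/25)*3) = 329*(95 + 3/25) = 329*(2378/25) = 782362/25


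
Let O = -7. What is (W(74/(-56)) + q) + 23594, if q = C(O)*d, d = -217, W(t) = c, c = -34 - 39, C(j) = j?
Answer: 25040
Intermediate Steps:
c = -73
W(t) = -73
q = 1519 (q = -7*(-217) = 1519)
(W(74/(-56)) + q) + 23594 = (-73 + 1519) + 23594 = 1446 + 23594 = 25040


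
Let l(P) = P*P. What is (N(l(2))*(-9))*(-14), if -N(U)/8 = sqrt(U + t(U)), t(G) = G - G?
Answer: -2016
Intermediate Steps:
l(P) = P**2
t(G) = 0
N(U) = -8*sqrt(U) (N(U) = -8*sqrt(U + 0) = -8*sqrt(U))
(N(l(2))*(-9))*(-14) = (-8*sqrt(2**2)*(-9))*(-14) = (-8*sqrt(4)*(-9))*(-14) = (-8*2*(-9))*(-14) = -16*(-9)*(-14) = 144*(-14) = -2016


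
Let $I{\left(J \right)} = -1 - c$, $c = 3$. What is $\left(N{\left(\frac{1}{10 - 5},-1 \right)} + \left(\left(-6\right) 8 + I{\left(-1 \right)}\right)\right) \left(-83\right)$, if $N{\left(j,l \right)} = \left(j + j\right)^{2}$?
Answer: $\frac{107568}{25} \approx 4302.7$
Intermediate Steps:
$I{\left(J \right)} = -4$ ($I{\left(J \right)} = -1 - 3 = -4$)
$N{\left(j,l \right)} = 4 j^{2}$ ($N{\left(j,l \right)} = \left(2 j\right)^{2} = 4 j^{2}$)
$\left(N{\left(\frac{1}{10 - 5},-1 \right)} + \left(\left(-6\right) 8 + I{\left(-1 \right)}\right)\right) \left(-83\right) = \left(4 \left(\frac{1}{10 - 5}\right)^{2} - 52\right) \left(-83\right) = \left(4 \left(\frac{1}{5}\right)^{2} - 52\right) \left(-83\right) = \left(\frac{4}{25} - 52\right) \left(-83\right) = \left(- \frac{1296}{25}\right) \left(-83\right) = \frac{107568}{25}$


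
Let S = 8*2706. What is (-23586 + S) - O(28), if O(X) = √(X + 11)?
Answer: -1938 - √39 ≈ -1944.2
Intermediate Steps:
S = 21648
O(X) = √(11 + X)
(-23586 + S) - O(28) = (-23586 + 21648) - √(11 + 28) = -1938 - √39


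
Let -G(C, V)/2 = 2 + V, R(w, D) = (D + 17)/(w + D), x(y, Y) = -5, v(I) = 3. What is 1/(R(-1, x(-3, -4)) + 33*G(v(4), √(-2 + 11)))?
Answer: -1/332 ≈ -0.0030120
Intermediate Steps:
R(w, D) = (17 + D)/(D + w)
G(C, V) = -4 - 2*V (G(C, V) = -2*(2 + V) = -4 - 2*V)
1/(R(-1, x(-3, -4)) + 33*G(v(4), √(-2 + 11))) = 1/((17 - 5)/(-5 - 1) + 33*(-4 - 2*√(-2 + 11))) = 1/(12/(-6) + 33*(-4 - 2*√9)) = 1/(-⅙*12 + 33*(-4 - 2*3)) = 1/(-2 + 33*(-4 - 6)) = 1/(-2 + 33*(-10)) = 1/(-2 - 330) = 1/(-332) = -1/332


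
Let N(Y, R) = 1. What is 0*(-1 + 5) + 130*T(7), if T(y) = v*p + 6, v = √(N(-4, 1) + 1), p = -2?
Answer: 780 - 260*√2 ≈ 412.30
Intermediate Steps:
v = √2 (v = √(1 + 1) = √2 ≈ 1.4142)
T(y) = 6 - 2*√2 (T(y) = √2*(-2) + 6 = -2*√2 + 6 = 6 - 2*√2)
0*(-1 + 5) + 130*T(7) = 0*(-1 + 5) + 130*(6 - 2*√2) = 0*4 + (780 - 260*√2) = 0 + (780 - 260*√2) = 780 - 260*√2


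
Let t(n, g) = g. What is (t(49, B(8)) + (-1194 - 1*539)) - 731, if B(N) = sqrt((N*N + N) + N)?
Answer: -2464 + 4*sqrt(5) ≈ -2455.1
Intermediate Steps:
B(N) = sqrt(N**2 + 2*N) (B(N) = sqrt((N**2 + N) + N) = sqrt((N + N**2) + N) = sqrt(N**2 + 2*N))
(t(49, B(8)) + (-1194 - 1*539)) - 731 = (sqrt(8*(2 + 8)) + (-1194 - 1*539)) - 731 = (sqrt(8*10) + (-1194 - 539)) - 731 = (sqrt(80) - 1733) - 731 = (4*sqrt(5) - 1733) - 731 = (-1733 + 4*sqrt(5)) - 731 = -2464 + 4*sqrt(5)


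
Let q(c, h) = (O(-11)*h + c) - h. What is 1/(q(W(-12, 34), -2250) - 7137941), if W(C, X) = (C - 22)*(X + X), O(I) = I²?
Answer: -1/7410253 ≈ -1.3495e-7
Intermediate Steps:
W(C, X) = 2*X*(-22 + C) (W(C, X) = (-22 + C)*(2*X) = 2*X*(-22 + C))
q(c, h) = c + 120*h (q(c, h) = ((-11)²*h + c) - h = (121*h + c) - h = (c + 121*h) - h = c + 120*h)
1/(q(W(-12, 34), -2250) - 7137941) = 1/((2*34*(-22 - 12) + 120*(-2250)) - 7137941) = 1/((2*34*(-34) - 270000) - 7137941) = 1/((-2312 - 270000) - 7137941) = 1/(-272312 - 7137941) = 1/(-7410253) = -1/7410253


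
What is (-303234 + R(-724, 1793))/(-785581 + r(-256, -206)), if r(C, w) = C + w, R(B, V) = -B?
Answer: 302510/786043 ≈ 0.38485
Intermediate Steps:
(-303234 + R(-724, 1793))/(-785581 + r(-256, -206)) = (-303234 - 1*(-724))/(-785581 + (-256 - 206)) = (-303234 + 724)/(-785581 - 462) = -302510/(-786043) = -302510*(-1/786043) = 302510/786043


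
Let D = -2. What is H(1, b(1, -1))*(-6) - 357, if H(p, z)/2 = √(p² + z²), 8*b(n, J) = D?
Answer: -357 - 3*√17 ≈ -369.37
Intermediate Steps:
b(n, J) = -¼ (b(n, J) = (⅛)*(-2) = -¼)
H(p, z) = 2*√(p² + z²)
H(1, b(1, -1))*(-6) - 357 = (2*√(1² + (-¼)²))*(-6) - 357 = (2*√(1 + 1/16))*(-6) - 357 = (2*√(17/16))*(-6) - 357 = (2*(√17/4))*(-6) - 357 = (√17/2)*(-6) - 357 = -3*√17 - 357 = -357 - 3*√17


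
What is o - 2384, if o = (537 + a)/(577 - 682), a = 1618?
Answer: -50495/21 ≈ -2404.5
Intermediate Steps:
o = -431/21 (o = (537 + 1618)/(577 - 682) = 2155/(-105) = 2155*(-1/105) = -431/21 ≈ -20.524)
o - 2384 = -431/21 - 2384 = -50495/21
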